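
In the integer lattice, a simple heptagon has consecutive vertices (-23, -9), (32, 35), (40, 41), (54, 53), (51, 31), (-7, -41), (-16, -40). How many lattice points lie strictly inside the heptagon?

2368

Using the shoelace formula, 2A = |[(-23)·35 − 32·(-9)] + [32·41 − 40·35] + [40·53 − 54·41] + [54·31 − 51·53] + [51·(-41) − (-7)·31] + [(-7)·(-40) − (-16)·(-41)] + [(-16)·(-9) − (-23)·(-40)]| = 4754, so the area is 2377.
Summing gcd(|Δx|,|Δy|) over the edges gives the boundary count: gcd(55,44) + gcd(8,6) + gcd(14,12) + gcd(3,22) + gcd(58,72) + gcd(9,1) + gcd(7,31) = 11+2+2+1+2+1+1 = 20.
Pick's theorem gives I = A − B/2 + 1 = 2377 − 20/2 + 1 = 2368.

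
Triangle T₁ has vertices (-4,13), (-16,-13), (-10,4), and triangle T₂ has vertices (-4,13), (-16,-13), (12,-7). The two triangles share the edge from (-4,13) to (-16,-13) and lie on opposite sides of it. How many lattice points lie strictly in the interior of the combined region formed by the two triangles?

348

The union is the simple quadrilateral with vertices (-4,13), (-10,4), (-16,-13), (12,-7) in order.
Using the shoelace formula, 2A = |[(-4)·4 − (-10)·13] + [(-10)·(-13) − (-16)·4] + [(-16)·(-7) − 12·(-13)] + [12·13 − (-4)·(-7)]| = 704, so the area is 352.
The number of boundary lattice points is Σ gcd(|Δx|,|Δy|) = gcd(6,9) + gcd(6,17) + gcd(28,6) + gcd(16,20) = 3+1+2+4 = 10.
By Pick's theorem I = A − B/2 + 1 = 352 − 10/2 + 1 = 348.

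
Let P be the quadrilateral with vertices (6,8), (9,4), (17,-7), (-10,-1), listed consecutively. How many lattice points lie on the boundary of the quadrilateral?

Summing gcd(|Δx|,|Δy|) over the edges gives the boundary count: gcd(3,4) + gcd(8,11) + gcd(27,6) + gcd(16,9) = 1+1+3+1 = 6.

6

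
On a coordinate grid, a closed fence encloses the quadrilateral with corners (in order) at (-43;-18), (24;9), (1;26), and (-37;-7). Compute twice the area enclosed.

1980

The shoelace formula gives twice the area as |((-43)·9 − 24·(-18)) + (24·26 − 1·9) + (1·(-7) − (-37)·26) + ((-37)·(-18) − (-43)·(-7))| = 1980, so the area is 990.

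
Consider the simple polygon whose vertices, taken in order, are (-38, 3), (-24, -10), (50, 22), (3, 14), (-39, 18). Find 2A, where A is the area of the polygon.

By the shoelace formula, twice the signed area is |((-38)·(-10) − (-24)·3) + ((-24)·22 − 50·(-10)) + (50·14 − 3·22) + (3·18 − (-39)·14) + ((-39)·3 − (-38)·18)| = 2225, so the area is 2225/2.

2225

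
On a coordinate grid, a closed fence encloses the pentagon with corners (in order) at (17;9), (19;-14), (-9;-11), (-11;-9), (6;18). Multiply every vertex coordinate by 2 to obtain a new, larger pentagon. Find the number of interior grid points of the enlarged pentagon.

2355

By the shoelace formula, twice the signed area is |(17·(-14) − 19·9) + (19·(-11) − (-9)·(-14)) + ((-9)·(-9) − (-11)·(-11)) + ((-11)·18 − 6·(-9)) + (6·9 − 17·18)| = 1180, so the area is 590.
The number of boundary lattice points is Σ gcd(|Δx|,|Δy|) = gcd(2,23) + gcd(28,3) + gcd(2,2) + gcd(17,27) + gcd(11,9) = 1+1+2+1+1 = 6.
Scaling by 2 multiplies the area by 2² = 4 (so the new area is 2360) and multiplies the boundary lattice-point count by 2, giving 12.
By Pick's theorem, the interior count of the dilated polygon is 2360 − 12/2 + 1 = 2355.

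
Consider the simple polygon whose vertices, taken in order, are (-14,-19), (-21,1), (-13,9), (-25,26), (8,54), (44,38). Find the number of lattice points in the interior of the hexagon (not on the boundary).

2311

The shoelace formula gives twice the area as |((-14)·1 − (-21)·(-19)) + ((-21)·9 − (-13)·1) + ((-13)·26 − (-25)·9) + ((-25)·54 − 8·26) + (8·38 − 44·54) + (44·(-19) − (-14)·38)| = 4636, so the area is 2318.
Summing gcd(|Δx|,|Δy|) over the edges gives the boundary count: gcd(7,20) + gcd(8,8) + gcd(12,17) + gcd(33,28) + gcd(36,16) + gcd(58,57) = 1+8+1+1+4+1 = 16.
By Pick's theorem A = I + B/2 − 1, so I = 2318 − 16/2 + 1 = 2311.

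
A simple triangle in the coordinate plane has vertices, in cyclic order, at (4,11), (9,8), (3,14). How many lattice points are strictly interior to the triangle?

3

Using the shoelace formula, 2A = |(4·8 − 9·11) + (9·14 − 3·8) + (3·11 − 4·14)| = 12, so the area is 6.
Along each edge there are gcd(|Δx|,|Δy|)+1 lattice points, so counting each shared vertex once the boundary has gcd(5,3) + gcd(6,6) + gcd(1,3) = 1+6+1 = 8.
By Pick's theorem A = I + B/2 − 1, so I = 6 − 8/2 + 1 = 3.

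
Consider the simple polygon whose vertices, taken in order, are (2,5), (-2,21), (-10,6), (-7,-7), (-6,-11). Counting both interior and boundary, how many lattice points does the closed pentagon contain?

203

The shoelace formula gives twice the area as |[2·21 − (-2)·5] + [(-2)·6 − (-10)·21] + [(-10)·(-7) − (-7)·6] + [(-7)·(-11) − (-6)·(-7)] + [(-6)·5 − 2·(-11)]| = 389, so the area is 194.5.
The number of boundary lattice points is Σ gcd(|Δx|,|Δy|) = gcd(4,16) + gcd(8,15) + gcd(3,13) + gcd(1,4) + gcd(8,16) = 4+1+1+1+8 = 15.
Pick's theorem gives I = A − B/2 + 1 = 194.5 − 15/2 + 1 = 188, so the closed region contains I + B = 188 + 15 = 203 lattice points.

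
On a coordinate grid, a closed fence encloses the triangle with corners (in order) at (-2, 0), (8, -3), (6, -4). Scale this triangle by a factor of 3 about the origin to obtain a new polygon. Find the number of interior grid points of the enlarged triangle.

By the shoelace formula, twice the signed area is |((-2)·(-3) − 8·0) + (8·(-4) − 6·(-3)) + (6·0 − (-2)·(-4))| = 16, so the area is 8.
Along each edge there are gcd(|Δx|,|Δy|)+1 lattice points, so counting each shared vertex once the boundary has gcd(10,3) + gcd(2,1) + gcd(8,4) = 1+1+4 = 6.
Scaling by 3 multiplies the area by 3² = 9 (so the new area is 72) and multiplies the boundary lattice-point count by 3, giving 18.
By Pick's theorem, the interior count of the dilated polygon is 72 − 18/2 + 1 = 64.

64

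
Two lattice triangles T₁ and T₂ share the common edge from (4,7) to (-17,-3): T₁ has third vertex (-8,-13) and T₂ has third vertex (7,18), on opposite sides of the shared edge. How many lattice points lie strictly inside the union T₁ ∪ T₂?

247

The union is the simple quadrilateral with vertices (4,7), (-8,-13), (-17,-3), (7,18) in order.
Using the shoelace formula, 2A = |(4·(-13) − (-8)·7) + ((-8)·(-3) − (-17)·(-13)) + ((-17)·18 − 7·(-3)) + (7·7 − 4·18)| = 501, so the area is 250.5.
Along each edge there are gcd(|Δx|,|Δy|)+1 lattice points, so counting each shared vertex once the boundary has gcd(12,20) + gcd(9,10) + gcd(24,21) + gcd(3,11) = 4+1+3+1 = 9.
By Pick's theorem I = A − B/2 + 1 = 250.5 − 9/2 + 1 = 247.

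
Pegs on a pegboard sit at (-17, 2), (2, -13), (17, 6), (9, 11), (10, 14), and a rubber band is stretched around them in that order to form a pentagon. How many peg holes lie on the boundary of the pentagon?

7

The number of boundary lattice points is Σ gcd(|Δx|,|Δy|) = gcd(19,15) + gcd(15,19) + gcd(8,5) + gcd(1,3) + gcd(27,12) = 1+1+1+1+3 = 7.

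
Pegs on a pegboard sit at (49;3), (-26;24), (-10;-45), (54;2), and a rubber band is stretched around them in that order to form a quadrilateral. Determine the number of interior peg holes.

By the shoelace formula, twice the signed area is |[49·24 − (-26)·3] + [(-26)·(-45) − (-10)·24] + [(-10)·2 − 54·(-45)] + [54·3 − 49·2]| = 5138, so the area is 2569.
The number of boundary lattice points is Σ gcd(|Δx|,|Δy|) = gcd(75,21) + gcd(16,69) + gcd(64,47) + gcd(5,1) = 3+1+1+1 = 6.
By Pick's theorem A = I + B/2 − 1, so I = 2569 − 6/2 + 1 = 2567.

2567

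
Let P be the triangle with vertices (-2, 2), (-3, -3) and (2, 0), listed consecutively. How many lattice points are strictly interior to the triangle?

10

Using the shoelace formula, 2A = |((-2)·(-3) − (-3)·2) + ((-3)·0 − 2·(-3)) + (2·2 − (-2)·0)| = 22, so the area is 11.
The number of boundary lattice points is Σ gcd(|Δx|,|Δy|) = gcd(1,5) + gcd(5,3) + gcd(4,2) = 1+1+2 = 4.
By Pick's theorem A = I + B/2 − 1, so I = 11 − 4/2 + 1 = 10.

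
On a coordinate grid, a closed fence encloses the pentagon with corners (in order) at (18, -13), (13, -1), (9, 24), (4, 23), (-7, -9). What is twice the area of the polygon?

961

Using the shoelace formula, 2A = |[18·(-1) − 13·(-13)] + [13·24 − 9·(-1)] + [9·23 − 4·24] + [4·(-9) − (-7)·23] + [(-7)·(-13) − 18·(-9)]| = 961, so the area is 961/2.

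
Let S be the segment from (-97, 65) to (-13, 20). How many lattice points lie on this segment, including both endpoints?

The number of lattice points on a segment between lattice points is gcd(|Δx|,|Δy|) + 1 = gcd(84,45) + 1 = 3 + 1 = 4.

4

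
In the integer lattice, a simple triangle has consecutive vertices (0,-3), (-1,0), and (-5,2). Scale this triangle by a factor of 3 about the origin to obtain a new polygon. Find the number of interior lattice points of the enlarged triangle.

By the shoelace formula, twice the signed area is |(0·0 − (-1)·(-3)) + ((-1)·2 − (-5)·0) + ((-5)·(-3) − 0·2)| = 10, so the area is 5.
The number of boundary lattice points is Σ gcd(|Δx|,|Δy|) = gcd(1,3) + gcd(4,2) + gcd(5,5) = 1+2+5 = 8.
Scaling by 3 multiplies the area by 3² = 9 (so the new area is 45) and multiplies the boundary lattice-point count by 3, giving 24.
By Pick's theorem, the interior count of the dilated polygon is 45 − 24/2 + 1 = 34.

34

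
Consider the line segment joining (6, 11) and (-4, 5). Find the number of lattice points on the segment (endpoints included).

3

The number of lattice points on a segment between lattice points is gcd(|Δx|,|Δy|) + 1 = gcd(10,6) + 1 = 2 + 1 = 3.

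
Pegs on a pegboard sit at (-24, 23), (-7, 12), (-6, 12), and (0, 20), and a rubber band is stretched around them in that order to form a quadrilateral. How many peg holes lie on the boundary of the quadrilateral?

7

The number of boundary lattice points is Σ gcd(|Δx|,|Δy|) = gcd(17,11) + gcd(1,0) + gcd(6,8) + gcd(24,3) = 1+1+2+3 = 7.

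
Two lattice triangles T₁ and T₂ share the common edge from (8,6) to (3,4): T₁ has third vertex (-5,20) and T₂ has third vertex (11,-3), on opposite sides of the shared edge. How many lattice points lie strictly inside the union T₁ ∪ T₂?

68

The union is the simple quadrilateral with vertices (8,6), (-5,20), (3,4), (11,-3) in order.
Using the shoelace formula, 2A = |[8·20 − (-5)·6] + [(-5)·4 − 3·20] + [3·(-3) − 11·4] + [11·6 − 8·(-3)]| = 147, so the area is 147/2.
Summing gcd(|Δx|,|Δy|) over the edges gives the boundary count: gcd(13,14) + gcd(8,16) + gcd(8,7) + gcd(3,9) = 1+8+1+3 = 13.
By Pick's theorem I = A − B/2 + 1 = 147/2 − 13/2 + 1 = 68.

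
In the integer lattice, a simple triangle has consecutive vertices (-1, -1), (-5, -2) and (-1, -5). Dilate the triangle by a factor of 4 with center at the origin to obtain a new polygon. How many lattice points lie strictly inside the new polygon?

117

By the shoelace formula, twice the signed area is |((-1)·(-2) − (-5)·(-1)) + ((-5)·(-5) − (-1)·(-2)) + ((-1)·(-1) − (-1)·(-5))| = 16, so the area is 8.
Summing gcd(|Δx|,|Δy|) over the edges gives the boundary count: gcd(4,1) + gcd(4,3) + gcd(0,4) = 1+1+4 = 6.
Scaling by 4 multiplies the area by 4² = 16 (so the new area is 128) and multiplies the boundary lattice-point count by 4, giving 24.
By Pick's theorem, the interior count of the dilated polygon is 128 − 24/2 + 1 = 117.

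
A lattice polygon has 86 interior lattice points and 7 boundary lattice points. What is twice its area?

177

Pick's theorem states A = I + B/2 − 1, so A = 86 + 7/2 − 1 = 177/2.
Hence 2A = 177.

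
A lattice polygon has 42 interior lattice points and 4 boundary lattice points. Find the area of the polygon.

43

By Pick's theorem, A = I + B/2 − 1 = 42 + 4/2 − 1 = 43.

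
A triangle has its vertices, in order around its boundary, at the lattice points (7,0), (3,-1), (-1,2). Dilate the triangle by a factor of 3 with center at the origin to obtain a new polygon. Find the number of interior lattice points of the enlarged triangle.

The shoelace formula gives twice the area as |(7·(-1) − 3·0) + (3·2 − (-1)·(-1)) + ((-1)·0 − 7·2)| = 16, so the area is 8.
The number of boundary lattice points is Σ gcd(|Δx|,|Δy|) = gcd(4,1) + gcd(4,3) + gcd(8,2) = 1+1+2 = 4.
Scaling by 3 multiplies the area by 3² = 9 (so the new area is 72) and multiplies the boundary lattice-point count by 3, giving 12.
By Pick's theorem, the interior count of the dilated polygon is 72 − 12/2 + 1 = 67.

67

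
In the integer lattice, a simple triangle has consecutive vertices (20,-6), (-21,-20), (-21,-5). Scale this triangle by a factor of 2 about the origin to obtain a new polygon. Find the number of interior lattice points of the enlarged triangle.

1214

The shoelace formula gives twice the area as |(20·(-20) − (-21)·(-6)) + ((-21)·(-5) − (-21)·(-20)) + ((-21)·(-6) − 20·(-5))| = 615, so the area is 615/2.
Along each edge there are gcd(|Δx|,|Δy|)+1 lattice points, so counting each shared vertex once the boundary has gcd(41,14) + gcd(0,15) + gcd(41,1) = 1+15+1 = 17.
Scaling by 2 multiplies the area by 2² = 4 (so the new area is 1230) and multiplies the boundary lattice-point count by 2, giving 34.
By Pick's theorem, the interior count of the dilated polygon is 1230 − 34/2 + 1 = 1214.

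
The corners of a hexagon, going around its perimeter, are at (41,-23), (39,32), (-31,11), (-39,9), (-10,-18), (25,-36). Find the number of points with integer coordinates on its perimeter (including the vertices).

13

The number of boundary lattice points is Σ gcd(|Δx|,|Δy|) = gcd(2,55) + gcd(70,21) + gcd(8,2) + gcd(29,27) + gcd(35,18) + gcd(16,13) = 1+7+2+1+1+1 = 13.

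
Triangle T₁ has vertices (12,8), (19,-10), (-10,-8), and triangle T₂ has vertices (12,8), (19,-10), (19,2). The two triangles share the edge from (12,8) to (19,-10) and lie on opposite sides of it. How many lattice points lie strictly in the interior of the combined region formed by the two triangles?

The union is the simple quadrilateral with vertices (12,8), (-10,-8), (19,-10), (19,2) in order.
Using the shoelace formula, 2A = |(12·(-8) − (-10)·8) + ((-10)·(-10) − 19·(-8)) + (19·2 − 19·(-10)) + (19·8 − 12·2)| = 592, so the area is 296.
The number of boundary lattice points is Σ gcd(|Δx|,|Δy|) = gcd(22,16) + gcd(29,2) + gcd(0,12) + gcd(7,6) = 2+1+12+1 = 16.
By Pick's theorem I = A − B/2 + 1 = 296 − 16/2 + 1 = 289.

289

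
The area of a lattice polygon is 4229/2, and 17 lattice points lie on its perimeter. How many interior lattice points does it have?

2107

From Pick's theorem, I = A − B/2 + 1 = 4229/2 − 17/2 + 1 = 2107.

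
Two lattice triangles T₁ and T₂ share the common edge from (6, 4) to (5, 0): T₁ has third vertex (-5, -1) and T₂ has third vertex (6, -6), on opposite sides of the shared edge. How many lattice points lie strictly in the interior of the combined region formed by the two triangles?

19

The union is the simple quadrilateral with vertices (6, 4), (-5, -1), (5, 0), (6, -6) in order.
Using the shoelace formula, 2A = |[6·(-1) − (-5)·4] + [(-5)·0 − 5·(-1)] + [5·(-6) − 6·0] + [6·4 − 6·(-6)]| = 49, so the area is 24.5.
Along each edge there are gcd(|Δx|,|Δy|)+1 lattice points, so counting each shared vertex once the boundary has gcd(11,5) + gcd(10,1) + gcd(1,6) + gcd(0,10) = 1+1+1+10 = 13.
By Pick's theorem I = A − B/2 + 1 = 24.5 − 13/2 + 1 = 19.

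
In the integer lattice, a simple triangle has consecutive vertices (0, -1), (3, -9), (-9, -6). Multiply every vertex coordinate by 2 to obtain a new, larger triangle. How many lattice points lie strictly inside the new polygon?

170

Using the shoelace formula, 2A = |[0·(-9) − 3·(-1)] + [3·(-6) − (-9)·(-9)] + [(-9)·(-1) − 0·(-6)]| = 87, so the area is 87/2.
Summing gcd(|Δx|,|Δy|) over the edges gives the boundary count: gcd(3,8) + gcd(12,3) + gcd(9,5) = 1+3+1 = 5.
Scaling by 2 multiplies the area by 2² = 4 (so the new area is 174) and multiplies the boundary lattice-point count by 2, giving 10.
By Pick's theorem, the interior count of the dilated polygon is 174 − 10/2 + 1 = 170.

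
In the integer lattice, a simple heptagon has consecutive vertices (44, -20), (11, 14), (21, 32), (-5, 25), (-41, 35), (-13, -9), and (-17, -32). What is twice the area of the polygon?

5264

Using the shoelace formula, 2A = |(44·14 − 11·(-20)) + (11·32 − 21·14) + (21·25 − (-5)·32) + ((-5)·35 − (-41)·25) + ((-41)·(-9) − (-13)·35) + ((-13)·(-32) − (-17)·(-9)) + ((-17)·(-20) − 44·(-32))| = 5264, so the area is 2632.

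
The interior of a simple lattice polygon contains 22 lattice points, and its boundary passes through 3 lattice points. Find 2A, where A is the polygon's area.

45

By Pick's theorem, A = I + B/2 − 1 = 22 + 3/2 − 1 = 45/2.
Hence 2A = 45.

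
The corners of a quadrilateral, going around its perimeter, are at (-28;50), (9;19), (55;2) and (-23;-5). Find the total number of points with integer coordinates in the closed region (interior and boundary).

By the shoelace formula, twice the signed area is |[(-28)·19 − 9·50] + [9·2 − 55·19] + [55·(-5) − (-23)·2] + [(-23)·50 − (-28)·(-5)]| = 3528, so the area is 1764.
The number of boundary lattice points is Σ gcd(|Δx|,|Δy|) = gcd(37,31) + gcd(46,17) + gcd(78,7) + gcd(5,55) = 1+1+1+5 = 8.
Pick's theorem gives I = A − B/2 + 1 = 1764 − 8/2 + 1 = 1761, so the closed region contains I + B = 1761 + 8 = 1769 lattice points.

1769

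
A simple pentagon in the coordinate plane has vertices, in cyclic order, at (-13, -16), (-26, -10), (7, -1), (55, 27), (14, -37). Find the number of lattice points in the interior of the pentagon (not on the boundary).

1527

The shoelace formula gives twice the area as |((-13)·(-10) − (-26)·(-16)) + ((-26)·(-1) − 7·(-10)) + (7·27 − 55·(-1)) + (55·(-37) − 14·27) + (14·(-16) − (-13)·(-37))| = 3064, so the area is 1532.
Along each edge there are gcd(|Δx|,|Δy|)+1 lattice points, so counting each shared vertex once the boundary has gcd(13,6) + gcd(33,9) + gcd(48,28) + gcd(41,64) + gcd(27,21) = 1+3+4+1+3 = 12.
Pick's theorem gives I = A − B/2 + 1 = 1532 − 12/2 + 1 = 1527.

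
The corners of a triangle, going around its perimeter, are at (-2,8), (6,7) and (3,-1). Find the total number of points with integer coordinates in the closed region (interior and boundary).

36

Using the shoelace formula, 2A = |((-2)·7 − 6·8) + (6·(-1) − 3·7) + (3·8 − (-2)·(-1))| = 67, so the area is 67/2.
Along each edge there are gcd(|Δx|,|Δy|)+1 lattice points, so counting each shared vertex once the boundary has gcd(8,1) + gcd(3,8) + gcd(5,9) = 1+1+1 = 3.
Pick's theorem gives I = A − B/2 + 1 = 67/2 − 3/2 + 1 = 33, so the closed region contains I + B = 33 + 3 = 36 lattice points.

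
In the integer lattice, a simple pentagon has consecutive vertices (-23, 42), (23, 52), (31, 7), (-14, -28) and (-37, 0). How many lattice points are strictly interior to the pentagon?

3476

By the shoelace formula, twice the signed area is |((-23)·52 − 23·42) + (23·7 − 31·52) + (31·(-28) − (-14)·7) + ((-14)·0 − (-37)·(-28)) + ((-37)·42 − (-23)·0)| = 6973, so the area is 3486.5.
The number of boundary lattice points is Σ gcd(|Δx|,|Δy|) = gcd(46,10) + gcd(8,45) + gcd(45,35) + gcd(23,28) + gcd(14,42) = 2+1+5+1+14 = 23.
Pick's theorem gives I = A − B/2 + 1 = 3486.5 − 23/2 + 1 = 3476.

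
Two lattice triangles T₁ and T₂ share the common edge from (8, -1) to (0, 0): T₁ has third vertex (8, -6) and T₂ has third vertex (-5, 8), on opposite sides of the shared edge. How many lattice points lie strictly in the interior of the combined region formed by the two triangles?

46

The union is the simple quadrilateral with vertices (8, -1), (8, -6), (0, 0), (-5, 8) in order.
The shoelace formula gives twice the area as |[8·(-6) − 8·(-1)] + [8·0 − 0·(-6)] + [0·8 − (-5)·0] + [(-5)·(-1) − 8·8]| = 99, so the area is 49.5.
Along each edge there are gcd(|Δx|,|Δy|)+1 lattice points, so counting each shared vertex once the boundary has gcd(0,5) + gcd(8,6) + gcd(5,8) + gcd(13,9) = 5+2+1+1 = 9.
By Pick's theorem I = A − B/2 + 1 = 49.5 − 9/2 + 1 = 46.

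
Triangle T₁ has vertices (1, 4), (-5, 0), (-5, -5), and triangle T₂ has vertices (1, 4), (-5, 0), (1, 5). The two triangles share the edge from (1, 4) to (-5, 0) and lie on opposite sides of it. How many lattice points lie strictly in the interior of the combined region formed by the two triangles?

The union is the simple quadrilateral with vertices (1, 4), (-5, -5), (-5, 0), (1, 5) in order.
By the shoelace formula, twice the signed area is |(1·(-5) − (-5)·4) + ((-5)·0 − (-5)·(-5)) + ((-5)·5 − 1·0) + (1·4 − 1·5)| = 36, so the area is 18.
Along each edge there are gcd(|Δx|,|Δy|)+1 lattice points, so counting each shared vertex once the boundary has gcd(6,9) + gcd(0,5) + gcd(6,5) + gcd(0,1) = 3+5+1+1 = 10.
By Pick's theorem I = A − B/2 + 1 = 18 − 10/2 + 1 = 14.

14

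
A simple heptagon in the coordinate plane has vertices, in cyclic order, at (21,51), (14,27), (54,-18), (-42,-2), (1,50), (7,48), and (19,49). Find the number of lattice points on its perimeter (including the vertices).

28

Summing gcd(|Δx|,|Δy|) over the edges gives the boundary count: gcd(7,24) + gcd(40,45) + gcd(96,16) + gcd(43,52) + gcd(6,2) + gcd(12,1) + gcd(2,2) = 1+5+16+1+2+1+2 = 28.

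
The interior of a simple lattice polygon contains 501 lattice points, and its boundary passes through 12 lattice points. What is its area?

506

By Pick's theorem, A = I + B/2 − 1 = 501 + 12/2 − 1 = 506.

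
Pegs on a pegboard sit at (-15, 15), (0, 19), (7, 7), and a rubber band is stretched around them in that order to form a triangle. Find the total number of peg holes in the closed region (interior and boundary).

107

By the shoelace formula, twice the signed area is |((-15)·19 − 0·15) + (0·7 − 7·19) + (7·15 − (-15)·7)| = 208, so the area is 104.
Along each edge there are gcd(|Δx|,|Δy|)+1 lattice points, so counting each shared vertex once the boundary has gcd(15,4) + gcd(7,12) + gcd(22,8) = 1+1+2 = 4.
Pick's theorem gives I = A − B/2 + 1 = 104 − 4/2 + 1 = 103, so the closed region contains I + B = 103 + 4 = 107 lattice points.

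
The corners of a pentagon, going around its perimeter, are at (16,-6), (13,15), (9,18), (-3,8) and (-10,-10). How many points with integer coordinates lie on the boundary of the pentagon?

Along each edge there are gcd(|Δx|,|Δy|)+1 lattice points, so counting each shared vertex once the boundary has gcd(3,21) + gcd(4,3) + gcd(12,10) + gcd(7,18) + gcd(26,4) = 3+1+2+1+2 = 9.

9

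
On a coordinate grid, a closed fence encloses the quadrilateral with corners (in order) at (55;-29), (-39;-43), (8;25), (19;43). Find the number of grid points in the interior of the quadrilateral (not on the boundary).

Using the shoelace formula, 2A = |(55·(-43) − (-39)·(-29)) + ((-39)·25 − 8·(-43)) + (8·43 − 19·25) + (19·(-29) − 55·43)| = 7174, so the area is 3587.
Summing gcd(|Δx|,|Δy|) over the edges gives the boundary count: gcd(94,14) + gcd(47,68) + gcd(11,18) + gcd(36,72) = 2+1+1+36 = 40.
Pick's theorem gives I = A − B/2 + 1 = 3587 − 40/2 + 1 = 3568.

3568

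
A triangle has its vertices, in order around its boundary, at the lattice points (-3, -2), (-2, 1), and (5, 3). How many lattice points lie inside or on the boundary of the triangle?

12

By the shoelace formula, twice the signed area is |((-3)·1 − (-2)·(-2)) + ((-2)·3 − 5·1) + (5·(-2) − (-3)·3)| = 19, so the area is 9.5.
Summing gcd(|Δx|,|Δy|) over the edges gives the boundary count: gcd(1,3) + gcd(7,2) + gcd(8,5) = 1+1+1 = 3.
Pick's theorem gives I = A − B/2 + 1 = 9.5 − 3/2 + 1 = 9, so the closed region contains I + B = 9 + 3 = 12 lattice points.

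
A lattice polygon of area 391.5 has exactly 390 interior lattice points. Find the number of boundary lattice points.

5

Pick's theorem gives A = I + B/2 − 1, so B = 2(A − I + 1) = 2(391.5 − 390 + 1) = 5.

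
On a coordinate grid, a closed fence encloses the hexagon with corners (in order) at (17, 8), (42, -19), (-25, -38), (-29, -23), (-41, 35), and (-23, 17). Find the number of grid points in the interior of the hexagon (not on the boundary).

2779

Using the shoelace formula, 2A = |[17·(-19) − 42·8] + [42·(-38) − (-25)·(-19)] + [(-25)·(-23) − (-29)·(-38)] + [(-29)·35 − (-41)·(-23)] + [(-41)·17 − (-23)·35] + [(-23)·8 − 17·17]| = 5580, so the area is 2790.
Summing gcd(|Δx|,|Δy|) over the edges gives the boundary count: gcd(25,27) + gcd(67,19) + gcd(4,15) + gcd(12,58) + gcd(18,18) + gcd(40,9) = 1+1+1+2+18+1 = 24.
Pick's theorem gives I = A − B/2 + 1 = 2790 − 24/2 + 1 = 2779.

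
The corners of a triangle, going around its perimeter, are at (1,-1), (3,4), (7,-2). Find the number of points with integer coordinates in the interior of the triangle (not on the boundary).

Using the shoelace formula, 2A = |(1·4 − 3·(-1)) + (3·(-2) − 7·4) + (7·(-1) − 1·(-2))| = 32, so the area is 16.
Summing gcd(|Δx|,|Δy|) over the edges gives the boundary count: gcd(2,5) + gcd(4,6) + gcd(6,1) = 1+2+1 = 4.
Pick's theorem gives I = A − B/2 + 1 = 16 − 4/2 + 1 = 15.

15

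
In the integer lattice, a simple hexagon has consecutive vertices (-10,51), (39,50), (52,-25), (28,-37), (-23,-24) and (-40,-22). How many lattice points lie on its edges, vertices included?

17

Summing gcd(|Δx|,|Δy|) over the edges gives the boundary count: gcd(49,1) + gcd(13,75) + gcd(24,12) + gcd(51,13) + gcd(17,2) + gcd(30,73) = 1+1+12+1+1+1 = 17.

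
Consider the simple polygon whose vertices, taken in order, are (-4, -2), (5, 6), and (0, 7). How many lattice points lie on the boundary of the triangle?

3

The number of boundary lattice points is Σ gcd(|Δx|,|Δy|) = gcd(9,8) + gcd(5,1) + gcd(4,9) = 1+1+1 = 3.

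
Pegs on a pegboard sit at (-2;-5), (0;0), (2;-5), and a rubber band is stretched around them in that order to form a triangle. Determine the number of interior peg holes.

8

The shoelace formula gives twice the area as |[(-2)·0 − 0·(-5)] + [0·(-5) − 2·0] + [2·(-5) − (-2)·(-5)]| = 20, so the area is 10.
Along each edge there are gcd(|Δx|,|Δy|)+1 lattice points, so counting each shared vertex once the boundary has gcd(2,5) + gcd(2,5) + gcd(4,0) = 1+1+4 = 6.
By Pick's theorem A = I + B/2 − 1, so I = 10 − 6/2 + 1 = 8.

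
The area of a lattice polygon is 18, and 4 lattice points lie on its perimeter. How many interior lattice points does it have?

Pick's theorem A = I + B/2 − 1 rearranges to I = A − B/2 + 1 = 18 − 4/2 + 1 = 17.

17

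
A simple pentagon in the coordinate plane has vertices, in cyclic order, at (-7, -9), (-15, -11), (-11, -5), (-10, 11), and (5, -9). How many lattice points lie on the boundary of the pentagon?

The number of boundary lattice points is Σ gcd(|Δx|,|Δy|) = gcd(8,2) + gcd(4,6) + gcd(1,16) + gcd(15,20) + gcd(12,0) = 2+2+1+5+12 = 22.

22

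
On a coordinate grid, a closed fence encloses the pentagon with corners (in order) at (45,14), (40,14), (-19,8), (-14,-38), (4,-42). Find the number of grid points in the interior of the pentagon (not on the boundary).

2084

The shoelace formula gives twice the area as |[45·14 − 40·14] + [40·8 − (-19)·14] + [(-19)·(-38) − (-14)·8] + [(-14)·(-42) − 4·(-38)] + [4·14 − 45·(-42)]| = 4176, so the area is 2088.
Summing gcd(|Δx|,|Δy|) over the edges gives the boundary count: gcd(5,0) + gcd(59,6) + gcd(5,46) + gcd(18,4) + gcd(41,56) = 5+1+1+2+1 = 10.
Pick's theorem gives I = A − B/2 + 1 = 2088 − 10/2 + 1 = 2084.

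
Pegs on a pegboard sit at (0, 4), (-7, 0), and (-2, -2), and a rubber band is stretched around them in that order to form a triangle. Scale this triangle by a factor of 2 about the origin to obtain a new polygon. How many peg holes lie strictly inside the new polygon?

65

Using the shoelace formula, 2A = |[0·0 − (-7)·4] + [(-7)·(-2) − (-2)·0] + [(-2)·4 − 0·(-2)]| = 34, so the area is 17.
The number of boundary lattice points is Σ gcd(|Δx|,|Δy|) = gcd(7,4) + gcd(5,2) + gcd(2,6) = 1+1+2 = 4.
Scaling by 2 multiplies the area by 2² = 4 (so the new area is 68) and multiplies the boundary lattice-point count by 2, giving 8.
By Pick's theorem, the interior count of the dilated polygon is 68 − 8/2 + 1 = 65.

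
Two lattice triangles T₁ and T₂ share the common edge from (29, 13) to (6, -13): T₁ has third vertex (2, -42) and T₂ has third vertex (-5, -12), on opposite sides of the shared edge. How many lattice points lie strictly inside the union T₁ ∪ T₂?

The union is the simple quadrilateral with vertices (29, 13), (2, -42), (6, -13), (-5, -12) in order.
Using the shoelace formula, 2A = |[29·(-42) − 2·13] + [2·(-13) − 6·(-42)] + [6·(-12) − (-5)·(-13)] + [(-5)·13 − 29·(-12)]| = 872, so the area is 436.
Along each edge there are gcd(|Δx|,|Δy|)+1 lattice points, so counting each shared vertex once the boundary has gcd(27,55) + gcd(4,29) + gcd(11,1) + gcd(34,25) = 1+1+1+1 = 4.
By Pick's theorem I = A − B/2 + 1 = 436 − 4/2 + 1 = 435.

435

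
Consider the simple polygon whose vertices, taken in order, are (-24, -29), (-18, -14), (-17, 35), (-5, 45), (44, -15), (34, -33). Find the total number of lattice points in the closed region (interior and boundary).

The shoelace formula gives twice the area as |((-24)·(-14) − (-18)·(-29)) + ((-18)·35 − (-17)·(-14)) + ((-17)·45 − (-5)·35) + ((-5)·(-15) − 44·45) + (44·(-33) − 34·(-15)) + (34·(-29) − (-24)·(-33))| = 6269, so the area is 6269/2.
Summing gcd(|Δx|,|Δy|) over the edges gives the boundary count: gcd(6,15) + gcd(1,49) + gcd(12,10) + gcd(49,60) + gcd(10,18) + gcd(58,4) = 3+1+2+1+2+2 = 11.
Pick's theorem gives I = A − B/2 + 1 = 6269/2 − 11/2 + 1 = 3130, so the closed region contains I + B = 3130 + 11 = 3141 lattice points.

3141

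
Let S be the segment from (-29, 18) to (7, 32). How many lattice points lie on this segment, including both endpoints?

3

The number of lattice points on a segment between lattice points is gcd(|Δx|,|Δy|) + 1 = gcd(36,14) + 1 = 2 + 1 = 3.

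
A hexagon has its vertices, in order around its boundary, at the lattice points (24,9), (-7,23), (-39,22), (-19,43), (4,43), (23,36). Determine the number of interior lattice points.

1183

By the shoelace formula, twice the signed area is |(24·23 − (-7)·9) + ((-7)·22 − (-39)·23) + ((-39)·43 − (-19)·22) + ((-19)·43 − 4·43) + (4·36 − 23·43) + (23·9 − 24·36)| = 2392, so the area is 1196.
Summing gcd(|Δx|,|Δy|) over the edges gives the boundary count: gcd(31,14) + gcd(32,1) + gcd(20,21) + gcd(23,0) + gcd(19,7) + gcd(1,27) = 1+1+1+23+1+1 = 28.
By Pick's theorem A = I + B/2 − 1, so I = 1196 − 28/2 + 1 = 1183.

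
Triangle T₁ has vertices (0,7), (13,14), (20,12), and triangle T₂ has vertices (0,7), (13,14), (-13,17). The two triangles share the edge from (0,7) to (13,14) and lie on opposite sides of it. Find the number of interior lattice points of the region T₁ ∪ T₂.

145

The union is the simple quadrilateral with vertices (0,7), (20,12), (13,14), (-13,17) in order.
The shoelace formula gives twice the area as |(0·12 − 20·7) + (20·14 − 13·12) + (13·17 − (-13)·14) + ((-13)·7 − 0·17)| = 296, so the area is 148.
Along each edge there are gcd(|Δx|,|Δy|)+1 lattice points, so counting each shared vertex once the boundary has gcd(20,5) + gcd(7,2) + gcd(26,3) + gcd(13,10) = 5+1+1+1 = 8.
By Pick's theorem I = A − B/2 + 1 = 148 − 8/2 + 1 = 145.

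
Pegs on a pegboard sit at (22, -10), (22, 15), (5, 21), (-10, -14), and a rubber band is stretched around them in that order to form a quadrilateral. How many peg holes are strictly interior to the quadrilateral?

Using the shoelace formula, 2A = |[22·15 − 22·(-10)] + [22·21 − 5·15] + [5·(-14) − (-10)·21] + [(-10)·(-10) − 22·(-14)]| = 1485, so the area is 1485/2.
The number of boundary lattice points is Σ gcd(|Δx|,|Δy|) = gcd(0,25) + gcd(17,6) + gcd(15,35) + gcd(32,4) = 25+1+5+4 = 35.
Pick's theorem gives I = A − B/2 + 1 = 1485/2 − 35/2 + 1 = 726.

726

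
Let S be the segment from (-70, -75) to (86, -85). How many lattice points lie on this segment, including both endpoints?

The number of lattice points on a segment between lattice points is gcd(|Δx|,|Δy|) + 1 = gcd(156,10) + 1 = 2 + 1 = 3.

3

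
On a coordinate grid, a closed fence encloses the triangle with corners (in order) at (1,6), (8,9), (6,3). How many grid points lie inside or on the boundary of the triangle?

The shoelace formula gives twice the area as |(1·9 − 8·6) + (8·3 − 6·9) + (6·6 − 1·3)| = 36, so the area is 18.
Summing gcd(|Δx|,|Δy|) over the edges gives the boundary count: gcd(7,3) + gcd(2,6) + gcd(5,3) = 1+2+1 = 4.
Pick's theorem gives I = A − B/2 + 1 = 18 − 4/2 + 1 = 17, so the closed region contains I + B = 17 + 4 = 21 lattice points.

21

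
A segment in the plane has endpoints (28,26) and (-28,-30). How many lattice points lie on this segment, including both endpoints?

57

The number of lattice points on a segment between lattice points is gcd(|Δx|,|Δy|) + 1 = gcd(56,56) + 1 = 56 + 1 = 57.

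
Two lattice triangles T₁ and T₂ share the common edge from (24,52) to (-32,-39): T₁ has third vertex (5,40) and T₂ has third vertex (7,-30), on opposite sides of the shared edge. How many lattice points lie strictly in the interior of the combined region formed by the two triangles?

2049

The union is the simple quadrilateral with vertices (24,52), (5,40), (-32,-39), (7,-30) in order.
The shoelace formula gives twice the area as |(24·40 − 5·52) + (5·(-39) − (-32)·40) + ((-32)·(-30) − 7·(-39)) + (7·52 − 24·(-30))| = 4102, so the area is 2051.
Along each edge there are gcd(|Δx|,|Δy|)+1 lattice points, so counting each shared vertex once the boundary has gcd(19,12) + gcd(37,79) + gcd(39,9) + gcd(17,82) = 1+1+3+1 = 6.
By Pick's theorem I = A − B/2 + 1 = 2051 − 6/2 + 1 = 2049.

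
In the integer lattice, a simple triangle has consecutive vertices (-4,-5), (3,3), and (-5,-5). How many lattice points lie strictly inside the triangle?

By the shoelace formula, twice the signed area is |[(-4)·3 − 3·(-5)] + [3·(-5) − (-5)·3] + [(-5)·(-5) − (-4)·(-5)]| = 8, so the area is 4.
The number of boundary lattice points is Σ gcd(|Δx|,|Δy|) = gcd(7,8) + gcd(8,8) + gcd(1,0) = 1+8+1 = 10.
By Pick's theorem A = I + B/2 − 1, so I = 4 − 10/2 + 1 = 0.

0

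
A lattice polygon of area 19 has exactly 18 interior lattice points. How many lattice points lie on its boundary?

4

Pick's theorem gives A = I + B/2 − 1, so B = 2(A − I + 1) = 2(19 − 18 + 1) = 4.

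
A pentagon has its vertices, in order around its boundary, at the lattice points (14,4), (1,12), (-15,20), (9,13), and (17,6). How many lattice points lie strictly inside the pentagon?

92

The shoelace formula gives twice the area as |(14·12 − 1·4) + (1·20 − (-15)·12) + ((-15)·13 − 9·20) + (9·6 − 17·13) + (17·4 − 14·6)| = 194, so the area is 97.
Along each edge there are gcd(|Δx|,|Δy|)+1 lattice points, so counting each shared vertex once the boundary has gcd(13,8) + gcd(16,8) + gcd(24,7) + gcd(8,7) + gcd(3,2) = 1+8+1+1+1 = 12.
By Pick's theorem A = I + B/2 − 1, so I = 97 − 12/2 + 1 = 92.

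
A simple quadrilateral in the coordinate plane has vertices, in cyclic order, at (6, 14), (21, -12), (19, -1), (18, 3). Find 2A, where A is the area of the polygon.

The shoelace formula gives twice the area as |(6·(-12) − 21·14) + (21·(-1) − 19·(-12)) + (19·3 − 18·(-1)) + (18·14 − 6·3)| = 150, so the area is 75.

150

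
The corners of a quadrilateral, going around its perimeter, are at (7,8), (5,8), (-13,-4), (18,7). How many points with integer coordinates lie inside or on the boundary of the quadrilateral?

94

By the shoelace formula, twice the signed area is |[7·8 − 5·8] + [5·(-4) − (-13)·8] + [(-13)·7 − 18·(-4)] + [18·8 − 7·7]| = 176, so the area is 88.
Along each edge there are gcd(|Δx|,|Δy|)+1 lattice points, so counting each shared vertex once the boundary has gcd(2,0) + gcd(18,12) + gcd(31,11) + gcd(11,1) = 2+6+1+1 = 10.
Pick's theorem gives I = A − B/2 + 1 = 88 − 10/2 + 1 = 84, so the closed region contains I + B = 84 + 10 = 94 lattice points.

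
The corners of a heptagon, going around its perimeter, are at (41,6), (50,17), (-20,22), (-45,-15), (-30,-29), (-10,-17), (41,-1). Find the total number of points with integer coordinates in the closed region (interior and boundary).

2609

Using the shoelace formula, 2A = |(41·17 − 50·6) + (50·22 − (-20)·17) + ((-20)·(-15) − (-45)·22) + ((-45)·(-29) − (-30)·(-15)) + ((-30)·(-17) − (-10)·(-29)) + ((-10)·(-1) − 41·(-17)) + (41·6 − 41·(-1))| = 5196, so the area is 2598.
Summing gcd(|Δx|,|Δy|) over the edges gives the boundary count: gcd(9,11) + gcd(70,5) + gcd(25,37) + gcd(15,14) + gcd(20,12) + gcd(51,16) + gcd(0,7) = 1+5+1+1+4+1+7 = 20.
Pick's theorem gives I = A − B/2 + 1 = 2598 − 20/2 + 1 = 2589, so the closed region contains I + B = 2589 + 20 = 2609 lattice points.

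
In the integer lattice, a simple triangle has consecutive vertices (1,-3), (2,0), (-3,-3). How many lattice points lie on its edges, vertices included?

Summing gcd(|Δx|,|Δy|) over the edges gives the boundary count: gcd(1,3) + gcd(5,3) + gcd(4,0) = 1+1+4 = 6.

6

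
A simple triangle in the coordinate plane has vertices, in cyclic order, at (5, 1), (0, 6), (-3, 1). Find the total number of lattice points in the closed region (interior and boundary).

Using the shoelace formula, 2A = |[5·6 − 0·1] + [0·1 − (-3)·6] + [(-3)·1 − 5·1]| = 40, so the area is 20.
The number of boundary lattice points is Σ gcd(|Δx|,|Δy|) = gcd(5,5) + gcd(3,5) + gcd(8,0) = 5+1+8 = 14.
Pick's theorem gives I = A − B/2 + 1 = 20 − 14/2 + 1 = 14, so the closed region contains I + B = 14 + 14 = 28 lattice points.

28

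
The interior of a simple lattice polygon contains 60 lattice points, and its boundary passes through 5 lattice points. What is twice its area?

123

Pick's theorem states A = I + B/2 − 1, so A = 60 + 5/2 − 1 = 123/2.
Hence 2A = 123.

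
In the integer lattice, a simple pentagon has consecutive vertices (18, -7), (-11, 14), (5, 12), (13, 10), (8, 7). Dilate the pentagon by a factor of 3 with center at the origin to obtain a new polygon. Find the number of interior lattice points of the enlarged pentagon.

1357

By the shoelace formula, twice the signed area is |[18·14 − (-11)·(-7)] + [(-11)·12 − 5·14] + [5·10 − 13·12] + [13·7 − 8·10] + [8·(-7) − 18·7]| = 304, so the area is 152.
Along each edge there are gcd(|Δx|,|Δy|)+1 lattice points, so counting each shared vertex once the boundary has gcd(29,21) + gcd(16,2) + gcd(8,2) + gcd(5,3) + gcd(10,14) = 1+2+2+1+2 = 8.
Scaling by 3 multiplies the area by 3² = 9 (so the new area is 1368) and multiplies the boundary lattice-point count by 3, giving 24.
By Pick's theorem, the interior count of the dilated polygon is 1368 − 24/2 + 1 = 1357.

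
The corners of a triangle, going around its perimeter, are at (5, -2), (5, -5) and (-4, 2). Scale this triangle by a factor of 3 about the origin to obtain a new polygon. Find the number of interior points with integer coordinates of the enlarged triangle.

By the shoelace formula, twice the signed area is |[5·(-5) − 5·(-2)] + [5·2 − (-4)·(-5)] + [(-4)·(-2) − 5·2]| = 27, so the area is 13.5.
The number of boundary lattice points is Σ gcd(|Δx|,|Δy|) = gcd(0,3) + gcd(9,7) + gcd(9,4) = 3+1+1 = 5.
Scaling by 3 multiplies the area by 3² = 9 (so the new area is 243/2) and multiplies the boundary lattice-point count by 3, giving 15.
By Pick's theorem, the interior count of the dilated polygon is 243/2 − 15/2 + 1 = 115.

115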